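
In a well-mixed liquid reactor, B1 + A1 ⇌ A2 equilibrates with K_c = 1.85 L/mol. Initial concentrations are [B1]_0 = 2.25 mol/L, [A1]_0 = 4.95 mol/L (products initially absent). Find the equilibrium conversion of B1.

X = 0.849

Let X = conversion of B1; extent ξ = 2.25·X mol/L.
Concentrations: [B1] = 2.25 − 2.25X; [A1] = 4.95 − 2.25X; [A2] = 2.25X.
K_c = [A2] / ([B1] [A1]).
Solving K_c = 1.85 for X ∈ (0,1): X = 0.849.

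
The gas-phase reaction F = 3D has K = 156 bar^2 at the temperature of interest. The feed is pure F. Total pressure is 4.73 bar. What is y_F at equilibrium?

Take 1 mol F as basis and let X be its fractional conversion, so ξ = X.
Species balance: n_F = 1 − X; n_D = 3X.
Summing: n_T = 1 + 2X.
y_i = n_i/n_T, p_i = y_i·P. K = p_D^3 / (p_F).
Equating to 156 bar^2 and solving on 0 < X < 1: X = 0.743.
Then n_F = 0.257, n_T = 2.49, so y_F = 0.103.

y_F = 0.103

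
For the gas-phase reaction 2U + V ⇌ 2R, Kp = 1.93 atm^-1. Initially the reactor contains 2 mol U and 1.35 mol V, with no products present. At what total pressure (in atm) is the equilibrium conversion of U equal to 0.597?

P = 4.16 atm

Basis: 2 mol U initially; let X = conversion of U. Extent ξ = X.
Mole table: n_U = 2 − 2X; n_V = 1.35 − X; n_R = 2X.
n_T = Σnᵢ = 3.35 − X.
Kp = p_R^2 / (p_U^2 p_V) with p_i = (n_i/n_T)·P.
At X = 0.597: the mole-fraction product g(X) = Π y_i^ν_i = 8.023. Since Kp = g(X)·P^{-1}, P = (g/Kp)^(1/1) = (8.023/1.93)^(1/1) = 4.16 atm.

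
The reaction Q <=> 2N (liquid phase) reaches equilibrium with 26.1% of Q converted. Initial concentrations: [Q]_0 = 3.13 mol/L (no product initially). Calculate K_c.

K_c = 1.15 mol/L

Let X = conversion of Q.
Concentrations: [Q] = 3.13 − 3.13X; [N] = 6.26X.
At X = 0.261: [Q] = 2.31, [N] = 1.63.
K_c = [N]^2 / ([Q]) = 1.15 mol/L.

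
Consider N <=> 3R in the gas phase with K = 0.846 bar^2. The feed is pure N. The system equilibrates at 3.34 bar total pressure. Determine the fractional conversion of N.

X = 0.160

Basis: 1 mol N initially; let X = conversion of N. Extent ξ = X.
Species balance: n_N = 1 − X; n_R = 3X.
n_T = Σnᵢ = 1 + 2X.
Mole fractions y_i = n_i/n_T; K = p_R^3 / (p_N) with p_i = y_i·P.
This yields a degree-3 equation in X; solving on (0,1), X = 0.160.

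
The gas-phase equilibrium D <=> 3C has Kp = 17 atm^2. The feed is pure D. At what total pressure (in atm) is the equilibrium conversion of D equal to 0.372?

Let X = conversion of D (basis 1 mol D); extent of reaction ξ = X.
Moles: n_D = 1 − X; n_C = 3X.
n_T = Σnᵢ = 1 + 2X.
Kp = p_C^3 / (p_D) with p_i = (n_i/n_T)·P.
At X = 0.372: the mole-fraction product g(X) = Π y_i^ν_i = 0.7277. Since Kp = g(X)·P^{2}, P = (Kp/g)^(1/2) = (17/0.7277)^(1/2) = 4.83 atm.

P = 4.83 atm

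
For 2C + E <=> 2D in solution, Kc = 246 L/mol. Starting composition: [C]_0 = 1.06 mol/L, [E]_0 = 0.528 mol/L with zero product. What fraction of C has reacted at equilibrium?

Let X = conversion of C; extent ξ = 1.06X/2 mol/L.
Concentrations: [C] = 1.06 − 1.06X; [E] = 0.528 − 0.53X; [D] = 1.06X.
Kc = [D]^2 / ([C]^2 [E]).
Solving Kc = 246 for X ∈ (0,1): X = 0.825.

X = 0.825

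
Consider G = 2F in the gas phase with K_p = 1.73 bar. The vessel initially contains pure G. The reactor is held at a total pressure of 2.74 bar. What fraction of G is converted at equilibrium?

X = 0.369

Take 1 mol G as basis and let X be its fractional conversion, so ξ = X.
Moles: n_G = 1 − X; n_F = 2X.
Summing: n_T = 1 + X.
With p_i = (n_i/n_T)P, K_p = p_F^2 / (p_G).
This yields a degree-2 equation in X; solving on (0,1), X = 0.369.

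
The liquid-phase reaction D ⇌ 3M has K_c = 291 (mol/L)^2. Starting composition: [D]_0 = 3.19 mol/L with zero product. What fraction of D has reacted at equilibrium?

X = 0.690

Let X = conversion of D; extent ξ = 3.19·X mol/L.
Concentrations: [D] = 3.19 − 3.19X; [M] = 9.57X.
K_c = [M]^3 / ([D]).
Solving K_c = 291 for X ∈ (0,1): X = 0.690.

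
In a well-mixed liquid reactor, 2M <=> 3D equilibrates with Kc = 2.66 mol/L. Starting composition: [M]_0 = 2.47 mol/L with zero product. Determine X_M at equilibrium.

X = 0.456

Let X = conversion of M; extent ξ = 2.47X/2 mol/L.
Concentrations: [M] = 2.47 − 2.47X; [D] = 3.71X.
Kc = [D]^3 / ([M]^2).
This equals 2.66 at X = 0.456 (the root in 0 < X < 1).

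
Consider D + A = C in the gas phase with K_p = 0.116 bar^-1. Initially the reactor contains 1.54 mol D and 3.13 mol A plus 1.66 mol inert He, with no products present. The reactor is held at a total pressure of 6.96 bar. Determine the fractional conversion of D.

Let X = conversion of D (basis 1.54 mol D); extent of reaction ξ = 1.54X.
At extent ξ: n_D = 1.54 − 1.54X; n_A = 3.13 − 1.54X; n_C = 1.54X; n_I = 1.66 (inert).
Summing: n_T = 6.33 − 1.54X.
Mole fractions y_i = n_i/n_T; K_p = p_C / (p_D p_A) with p_i = y_i·P.
Setting this equal to 0.116 bar^-1 and taking the physical root (0 < X < 1) gives X = 0.270.

X = 0.270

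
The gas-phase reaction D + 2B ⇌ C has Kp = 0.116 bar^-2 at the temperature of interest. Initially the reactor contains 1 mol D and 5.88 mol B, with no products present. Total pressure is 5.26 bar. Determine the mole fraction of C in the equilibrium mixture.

Let X = conversion of D (basis 1 mol D); extent of reaction ξ = X.
Moles: n_D = 1 − X; n_B = 5.88 − 2X; n_C = X.
Summing: n_T = 6.88 − 2X.
y_i = n_i/n_T, p_i = y_i·P. Kp = p_C / (p_D p_B^2).
Setting this equal to 0.116 bar^-2 and taking the physical root (0 < X < 1) gives X = 0.683.
Then n_C = 0.683, n_T = 5.51, so y_C = 0.124.

y_C = 0.124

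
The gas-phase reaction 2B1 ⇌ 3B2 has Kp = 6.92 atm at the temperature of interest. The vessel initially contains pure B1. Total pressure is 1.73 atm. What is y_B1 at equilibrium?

y_B1 = 0.296

Basis: 1 mol B1 initially; let X = conversion of B1. Extent ξ = 0.5X.
Moles: n_B1 = 1 − X; n_B2 = 1.5X.
Total moles n_T = 1 + 0.5X.
With p_i = (n_i/n_T)P, Kp = p_B2^3 / (p_B1^2).
Equating to 6.92 atm and solving on 0 < X < 1: X = 0.614.
Then n_B1 = 0.386, n_T = 1.31, so y_B1 = 0.296.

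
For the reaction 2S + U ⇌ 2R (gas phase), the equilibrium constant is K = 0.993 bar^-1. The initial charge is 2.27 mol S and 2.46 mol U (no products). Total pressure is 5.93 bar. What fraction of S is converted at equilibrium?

Take 2.27 mol S as basis and let X be its fractional conversion, so ξ = 1.14X.
Moles: n_S = 2.27 − 2.27X; n_U = 2.46 − 1.14X; n_R = 2.27X.
Total moles n_T = 4.73 − 1.14X.
y_i = n_i/n_T, p_i = y_i·P. K = p_R^2 / (p_S^2 p_U).
This yields a degree-3 equation in X; solving on (0,1), X = 0.616.

X = 0.616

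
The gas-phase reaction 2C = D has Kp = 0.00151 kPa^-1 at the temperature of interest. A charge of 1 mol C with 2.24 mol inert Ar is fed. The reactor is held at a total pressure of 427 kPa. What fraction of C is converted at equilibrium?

Basis: 1 mol C initially; let X = conversion of C. Extent ξ = 0.5X.
Species balance: n_C = 1 − X; n_D = 0.5X; n_I = 2.24 (inert).
n_T = Σnᵢ = 3.24 − 0.5X.
With p_i = (n_i/n_T)P, Kp = p_D / (p_C^2).
Substituting and setting equal to 0.00151 kPa^-1 gives a polynomial in X; the root in (0,1) is X = 0.239.

X = 0.239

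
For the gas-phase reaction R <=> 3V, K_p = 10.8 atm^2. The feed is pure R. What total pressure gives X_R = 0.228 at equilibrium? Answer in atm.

Basis: 1 mol R initially; let X = conversion of R. Extent ξ = X.
Mole table: n_R = 1 − X; n_V = 3X.
n_T = Σnᵢ = 1 + 2X.
K_p = p_V^3 / (p_R) with p_i = (n_i/n_T)·P.
At X = 0.228: the mole-fraction product g(X) = Π y_i^ν_i = 0.1955. Since K_p = g(X)·P^{2}, P = (K_p/g)^(1/2) = (10.8/0.1955)^(1/2) = 7.43 atm.

P = 7.43 atm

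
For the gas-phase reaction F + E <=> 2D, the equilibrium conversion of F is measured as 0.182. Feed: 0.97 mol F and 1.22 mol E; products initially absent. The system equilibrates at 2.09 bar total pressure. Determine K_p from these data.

K_p = 0.151

Take 0.97 mol F as basis and let X be its fractional conversion, so ξ = 0.97X.
Moles: n_F = 0.97 − 0.97X; n_E = 1.22 − 0.97X; n_D = 1.94X.
Since Δν = 0, n_T = 2.19 throughout.
At X = 0.182: n_F = 0.793, n_E = 1.04, n_D = 0.353, n_T = 2.19.
p_i = (n_i/n_T)·P. K_p = p_D^2 / (p_F p_E) = 0.151.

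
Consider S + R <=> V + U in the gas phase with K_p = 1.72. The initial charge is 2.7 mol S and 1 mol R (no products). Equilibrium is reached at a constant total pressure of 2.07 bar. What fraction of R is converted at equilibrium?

Take 1 mol R as basis and let X be its fractional conversion, so ξ = X.
Moles: n_S = 2.7 − X; n_R = 1 − X; n_V = X; n_U = X.
Total moles n_T = 3.7 (Δν = 0, constant).
With p_i = (n_i/n_T)P, K_p = p_V p_U / (p_S p_R).
This yields a degree-2 equation in X; solving on (0,1), X = 0.803.

X = 0.803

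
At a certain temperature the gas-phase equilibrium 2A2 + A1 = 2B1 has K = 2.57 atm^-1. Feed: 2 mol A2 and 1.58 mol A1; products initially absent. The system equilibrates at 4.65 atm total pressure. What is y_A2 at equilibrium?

Basis: 2 mol A2 initially; let X = conversion of A2. Extent ξ = X.
At extent ξ: n_A2 = 2 − 2X; n_A1 = 1.58 − X; n_B1 = 2X.
Summing: n_T = 3.58 − X.
With p_i = (n_i/n_T)P, K = p_B1^2 / (p_A2^2 p_A1).
Equating to 2.57 atm^-1 and solving on 0 < X < 1: X = 0.660.
Then n_A2 = 0.68, n_T = 2.92, so y_A2 = 0.233.

y_A2 = 0.233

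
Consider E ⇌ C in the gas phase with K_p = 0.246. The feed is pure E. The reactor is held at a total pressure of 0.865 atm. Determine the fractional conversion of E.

Let X = conversion of E (basis 1 mol E); extent of reaction ξ = X.
Mole table: n_E = 1 − X; n_C = X.
Since Δν = 0, n_T = 1 throughout.
y_i = n_i/n_T, p_i = y_i·P. K_p = p_C / (p_E).
Equating to 0.246 and solving on 0 < X < 1: X = 0.197.

X = 0.197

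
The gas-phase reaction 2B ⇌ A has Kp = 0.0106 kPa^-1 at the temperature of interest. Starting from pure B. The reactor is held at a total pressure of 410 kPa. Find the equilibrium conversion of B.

X = 0.767

Basis: 1 mol B initially; let X = conversion of B. Extent ξ = 0.5X.
Species balance: n_B = 1 − X; n_A = 0.5X.
Summing: n_T = 1 − 0.5X.
Mole fractions y_i = n_i/n_T; Kp = p_A / (p_B^2) with p_i = y_i·P.
This yields a degree-2 equation in X; solving on (0,1), X = 0.767.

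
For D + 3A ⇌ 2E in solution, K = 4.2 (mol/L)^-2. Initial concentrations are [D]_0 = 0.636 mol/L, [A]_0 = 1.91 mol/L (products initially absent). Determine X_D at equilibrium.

X = 0.585

Let X = conversion of D; extent ξ = 0.636·X mol/L.
Concentrations: [D] = 0.636 − 0.636X; [A] = 1.91 − 1.91X; [E] = 1.27X.
K = [E]^2 / ([D] [A]^3).
Setting equal to 4.2 and solving for X on (0,1) gives X = 0.585.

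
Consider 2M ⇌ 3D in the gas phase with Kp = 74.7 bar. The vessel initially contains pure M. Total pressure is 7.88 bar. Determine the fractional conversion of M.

X = 0.700

Basis: 1 mol M initially; let X = conversion of M. Extent ξ = 0.5X.
Moles: n_M = 1 − X; n_D = 1.5X.
Summing: n_T = 1 + 0.5X.
With p_i = (n_i/n_T)P, Kp = p_D^3 / (p_M^2).
Equating to 74.7 bar and solving on 0 < X < 1: X = 0.700.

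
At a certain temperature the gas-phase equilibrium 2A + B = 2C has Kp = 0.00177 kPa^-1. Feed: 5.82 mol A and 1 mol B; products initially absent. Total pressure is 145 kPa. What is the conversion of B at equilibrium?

X = 0.392

Let X = conversion of B (basis 1 mol B); extent of reaction ξ = X.
Moles: n_A = 5.82 − 2X; n_B = 1 − X; n_C = 2X.
Total moles n_T = 6.82 − X.
With p_i = (n_i/n_T)P, Kp = p_C^2 / (p_A^2 p_B).
Setting this equal to 0.00177 kPa^-1 and taking the physical root (0 < X < 1) gives X = 0.392.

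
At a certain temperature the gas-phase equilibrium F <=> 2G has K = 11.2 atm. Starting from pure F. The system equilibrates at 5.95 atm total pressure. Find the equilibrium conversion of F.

Take 1 mol F as basis and let X be its fractional conversion, so ξ = X.
Species balance: n_F = 1 − X; n_G = 2X.
n_T = Σnᵢ = 1 + X.
With p_i = (n_i/n_T)P, K = p_G^2 / (p_F).
Setting this equal to 11.2 atm and taking the physical root (0 < X < 1) gives X = 0.566.

X = 0.566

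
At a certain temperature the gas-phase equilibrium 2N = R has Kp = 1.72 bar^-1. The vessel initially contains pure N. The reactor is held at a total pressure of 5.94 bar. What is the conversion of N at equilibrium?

X = 0.845

Basis: 1 mol N initially; let X = conversion of N. Extent ξ = 0.5X.
Mole table: n_N = 1 − X; n_R = 0.5X.
n_T = Σnᵢ = 1 − 0.5X.
With p_i = (n_i/n_T)P, Kp = p_R / (p_N^2).
Substituting and setting equal to 1.72 bar^-1 gives a polynomial in X; the root in (0,1) is X = 0.845.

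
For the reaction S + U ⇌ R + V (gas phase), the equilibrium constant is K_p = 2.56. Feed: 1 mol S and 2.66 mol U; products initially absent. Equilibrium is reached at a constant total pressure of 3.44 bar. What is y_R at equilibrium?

y_R = 0.231

Take 1 mol S as basis and let X be its fractional conversion, so ξ = X.
Moles: n_S = 1 − X; n_U = 2.66 − X; n_R = X; n_V = X.
Since Δν = 0, n_T = 3.66 throughout.
Mole fractions y_i = n_i/n_T; K_p = p_R p_V / (p_S p_U) with p_i = y_i·P.
Setting this equal to 2.56 and taking the physical root (0 < X < 1) gives X = 0.846.
Then n_R = 0.846, n_T = 3.66, so y_R = 0.231.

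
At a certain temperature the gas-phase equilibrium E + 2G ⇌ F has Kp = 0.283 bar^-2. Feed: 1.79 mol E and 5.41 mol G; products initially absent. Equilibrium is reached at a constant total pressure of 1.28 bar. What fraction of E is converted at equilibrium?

X = 0.196

Basis: 1.79 mol E initially; let X = conversion of E. Extent ξ = 1.79X.
Species balance: n_E = 1.79 − 1.79X; n_G = 5.41 − 3.58X; n_F = 1.79X.
Summing: n_T = 7.2 − 3.58X.
Mole fractions y_i = n_i/n_T; Kp = p_F / (p_E p_G^2) with p_i = y_i·P.
Equating to 0.283 bar^-2 and solving on 0 < X < 1: X = 0.196.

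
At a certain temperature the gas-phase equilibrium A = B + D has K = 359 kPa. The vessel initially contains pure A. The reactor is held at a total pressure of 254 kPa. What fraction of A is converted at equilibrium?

X = 0.765

Let X = conversion of A (basis 1 mol A); extent of reaction ξ = X.
Moles: n_A = 1 − X; n_B = X; n_D = X.
Summing: n_T = 1 + X.
Mole fractions y_i = n_i/n_T; K = p_B p_D / (p_A) with p_i = y_i·P.
This yields a degree-2 equation in X; solving on (0,1), X = 0.765.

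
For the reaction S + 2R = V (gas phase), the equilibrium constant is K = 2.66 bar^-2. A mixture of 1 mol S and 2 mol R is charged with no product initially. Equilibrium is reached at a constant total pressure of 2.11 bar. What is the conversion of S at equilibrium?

X = 0.660

Take 1 mol S as basis and let X be its fractional conversion, so ξ = X.
Moles: n_S = 1 − X; n_R = 2 − 2X; n_V = X.
Summing: n_T = 3 − 2X.
With p_i = (n_i/n_T)P, K = p_V / (p_S p_R^2).
Substituting and setting equal to 2.66 bar^-2 gives a polynomial in X; the root in (0,1) is X = 0.660.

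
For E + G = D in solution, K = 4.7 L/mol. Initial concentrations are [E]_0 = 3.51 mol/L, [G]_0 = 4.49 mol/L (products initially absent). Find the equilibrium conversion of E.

X = 0.871

Let X = conversion of E; extent ξ = 3.51·X mol/L.
Concentrations: [E] = 3.51 − 3.51X; [G] = 4.49 − 3.51X; [D] = 3.51X.
K = [D] / ([E] [G]).
Equating to 4.7 L/mol: the physical root is X = 0.871.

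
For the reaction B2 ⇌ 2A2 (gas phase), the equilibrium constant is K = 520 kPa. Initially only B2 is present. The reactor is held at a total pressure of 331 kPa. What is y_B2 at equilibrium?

Let X = conversion of B2 (basis 1 mol B2); extent of reaction ξ = X.
Moles: n_B2 = 1 − X; n_A2 = 2X.
Summing: n_T = 1 + X.
y_i = n_i/n_T, p_i = y_i·P. K = p_A2^2 / (p_B2).
Equating to 520 kPa and solving on 0 < X < 1: X = 0.531.
Then n_B2 = 0.469, n_T = 1.53, so y_B2 = 0.306.

y_B2 = 0.306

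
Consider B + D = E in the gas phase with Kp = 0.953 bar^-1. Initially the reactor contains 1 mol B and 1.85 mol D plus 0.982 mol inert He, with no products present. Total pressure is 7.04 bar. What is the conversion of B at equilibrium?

X = 0.710

Basis: 1 mol B initially; let X = conversion of B. Extent ξ = X.
Mole table: n_B = 1 − X; n_D = 1.85 − X; n_E = X; n_I = 0.982 (inert).
n_T = Σnᵢ = 3.83 − X.
y_i = n_i/n_T, p_i = y_i·P. Kp = p_E / (p_B p_D).
This yields a degree-2 equation in X; solving on (0,1), X = 0.710.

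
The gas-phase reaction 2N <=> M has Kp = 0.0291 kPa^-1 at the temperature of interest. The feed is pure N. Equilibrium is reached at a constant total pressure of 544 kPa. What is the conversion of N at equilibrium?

Take 1 mol N as basis and let X be its fractional conversion, so ξ = 0.5X.
Species balance: n_N = 1 − X; n_M = 0.5X.
Total moles n_T = 1 − 0.5X.
With p_i = (n_i/n_T)P, Kp = p_M / (p_N^2).
Setting this equal to 0.0291 kPa^-1 and taking the physical root (0 < X < 1) gives X = 0.875.

X = 0.875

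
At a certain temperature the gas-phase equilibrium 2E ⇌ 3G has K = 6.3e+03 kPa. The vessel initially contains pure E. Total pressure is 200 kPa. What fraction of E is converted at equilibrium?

X = 0.802

Take 1 mol E as basis and let X be its fractional conversion, so ξ = 0.5X.
Species balance: n_E = 1 − X; n_G = 1.5X.
n_T = Σnᵢ = 1 + 0.5X.
y_i = n_i/n_T, p_i = y_i·P. K = p_G^3 / (p_E^2).
This yields a degree-3 equation in X; solving on (0,1), X = 0.802.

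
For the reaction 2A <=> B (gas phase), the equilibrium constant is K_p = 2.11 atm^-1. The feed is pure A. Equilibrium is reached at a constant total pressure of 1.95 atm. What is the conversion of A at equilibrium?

Take 1 mol A as basis and let X be its fractional conversion, so ξ = 0.5X.
Mole table: n_A = 1 − X; n_B = 0.5X.
n_T = Σnᵢ = 1 − 0.5X.
With p_i = (n_i/n_T)P, K_p = p_B / (p_A^2).
This yields a degree-2 equation in X; solving on (0,1), X = 0.761.

X = 0.761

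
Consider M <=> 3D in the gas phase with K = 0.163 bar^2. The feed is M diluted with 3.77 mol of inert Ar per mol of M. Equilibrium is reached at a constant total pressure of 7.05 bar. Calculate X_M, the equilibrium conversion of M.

Take 1 mol M as basis and let X be its fractional conversion, so ξ = X.
Species balance: n_M = 1 − X; n_D = 3X; n_I = 3.77 (inert).
n_T = Σnᵢ = 4.77 + 2X.
With p_i = (n_i/n_T)P, K = p_D^3 / (p_M).
Substituting and setting equal to 0.163 bar^2 gives a polynomial in X; the root in (0,1) is X = 0.139.

X = 0.139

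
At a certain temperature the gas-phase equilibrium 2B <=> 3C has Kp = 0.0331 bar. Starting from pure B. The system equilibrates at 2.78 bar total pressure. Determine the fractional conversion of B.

Let X = conversion of B (basis 1 mol B); extent of reaction ξ = 0.5X.
Moles: n_B = 1 − X; n_C = 1.5X.
n_T = Σnᵢ = 1 + 0.5X.
Mole fractions y_i = n_i/n_T; Kp = p_C^3 / (p_B^2) with p_i = y_i·P.
Setting this equal to 0.0331 bar and taking the physical root (0 < X < 1) gives X = 0.141.

X = 0.141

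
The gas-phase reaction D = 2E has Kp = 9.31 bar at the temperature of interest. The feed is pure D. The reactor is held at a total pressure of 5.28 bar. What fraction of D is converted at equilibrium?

X = 0.553

Basis: 1 mol D initially; let X = conversion of D. Extent ξ = X.
Moles: n_D = 1 − X; n_E = 2X.
Summing: n_T = 1 + X.
With p_i = (n_i/n_T)P, Kp = p_E^2 / (p_D).
This yields a degree-2 equation in X; solving on (0,1), X = 0.553.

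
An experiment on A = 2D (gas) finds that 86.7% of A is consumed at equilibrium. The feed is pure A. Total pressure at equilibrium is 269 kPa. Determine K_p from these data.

K_p = 3.26e+03 kPa

Let X = conversion of A (basis 1 mol A); extent of reaction ξ = X.
Moles: n_A = 1 − X; n_D = 2X.
Total moles n_T = 1 + X.
At X = 0.867: n_A = 0.133, n_D = 1.73, n_T = 1.87.
p_i = (n_i/n_T)·P. K_p = p_D^2 / (p_A) = 3.26e+03 kPa.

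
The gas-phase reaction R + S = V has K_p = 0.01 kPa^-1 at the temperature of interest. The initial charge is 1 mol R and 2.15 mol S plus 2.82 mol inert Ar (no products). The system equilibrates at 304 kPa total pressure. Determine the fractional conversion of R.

X = 0.480

Take 1 mol R as basis and let X be its fractional conversion, so ξ = X.
Moles: n_R = 1 − X; n_S = 2.15 − X; n_V = X; n_I = 2.82 (inert).
Summing: n_T = 5.97 − X.
With p_i = (n_i/n_T)P, K_p = p_V / (p_R p_S).
Substituting and setting equal to 0.01 kPa^-1 gives a polynomial in X; the root in (0,1) is X = 0.480.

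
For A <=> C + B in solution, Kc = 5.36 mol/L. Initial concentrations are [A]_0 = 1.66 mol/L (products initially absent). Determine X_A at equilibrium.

Let X = conversion of A; extent ξ = 1.66·X mol/L.
Concentrations: [A] = 1.66 − 1.66X; [C] = 1.66X; [B] = 1.66X.
Kc = [C] [B] / ([A]).
This equals 5.36 at X = 0.801 (the root in 0 < X < 1).

X = 0.801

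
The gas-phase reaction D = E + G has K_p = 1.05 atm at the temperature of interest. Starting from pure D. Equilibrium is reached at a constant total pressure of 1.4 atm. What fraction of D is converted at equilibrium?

Basis: 1 mol D initially; let X = conversion of D. Extent ξ = X.
Moles: n_D = 1 − X; n_E = X; n_G = X.
Summing: n_T = 1 + X.
y_i = n_i/n_T, p_i = y_i·P. K_p = p_E p_G / (p_D).
Setting this equal to 1.05 atm and taking the physical root (0 < X < 1) gives X = 0.655.

X = 0.655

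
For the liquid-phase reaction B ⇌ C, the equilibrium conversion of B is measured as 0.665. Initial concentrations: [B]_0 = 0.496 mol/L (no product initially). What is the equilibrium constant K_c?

Let X = conversion of B.
Concentrations: [B] = 0.496 − 0.496X; [C] = 0.496X.
At X = 0.665: [B] = 0.166, [C] = 0.33.
K_c = [C] / ([B]) = 1.99.

K_c = 1.99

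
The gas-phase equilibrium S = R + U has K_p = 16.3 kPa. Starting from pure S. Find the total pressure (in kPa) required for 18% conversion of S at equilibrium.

P = 487 kPa

Basis: 1 mol S initially; let X = conversion of S. Extent ξ = X.
Mole table: n_S = 1 − X; n_R = X; n_U = X.
Summing: n_T = 1 + X.
K_p = p_R p_U / (p_S) with p_i = (n_i/n_T)·P.
At X = 0.18: the mole-fraction product g(X) = Π y_i^ν_i = 0.03348. Since K_p = g(X)·P^{1}, P = (K_p/g)^(1/1) = (16.3/0.03348)^(1/1) = 487 kPa.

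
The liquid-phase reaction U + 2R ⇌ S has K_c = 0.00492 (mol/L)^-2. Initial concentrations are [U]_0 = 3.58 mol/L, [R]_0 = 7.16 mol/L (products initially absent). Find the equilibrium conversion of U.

X = 0.153

Let X = conversion of U; extent ξ = 3.58·X mol/L.
Concentrations: [U] = 3.58 − 3.58X; [R] = 7.16 − 7.16X; [S] = 3.58X.
K_c = [S] / ([U] [R]^2).
Solving K_c = 0.00492 for X ∈ (0,1): X = 0.153.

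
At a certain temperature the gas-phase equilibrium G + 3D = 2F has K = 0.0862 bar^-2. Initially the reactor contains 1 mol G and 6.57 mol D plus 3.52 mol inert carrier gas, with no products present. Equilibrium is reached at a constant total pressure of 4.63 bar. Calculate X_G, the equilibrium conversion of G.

X = 0.523

Basis: 1 mol G initially; let X = conversion of G. Extent ξ = X.
Moles: n_G = 1 − X; n_D = 6.57 − 3X; n_F = 2X; n_I = 3.52 (inert).
Summing: n_T = 11.1 − 2X.
With p_i = (n_i/n_T)P, K = p_F^2 / (p_G p_D^3).
Equating to 0.0862 bar^-2 and solving on 0 < X < 1: X = 0.523.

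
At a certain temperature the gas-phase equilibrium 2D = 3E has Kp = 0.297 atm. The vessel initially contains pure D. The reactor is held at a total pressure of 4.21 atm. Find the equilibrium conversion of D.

X = 0.239

Let X = conversion of D (basis 1 mol D); extent of reaction ξ = 0.5X.
Moles: n_D = 1 − X; n_E = 1.5X.
n_T = Σnᵢ = 1 + 0.5X.
Mole fractions y_i = n_i/n_T; Kp = p_E^3 / (p_D^2) with p_i = y_i·P.
Substituting and setting equal to 0.297 atm gives a polynomial in X; the root in (0,1) is X = 0.239.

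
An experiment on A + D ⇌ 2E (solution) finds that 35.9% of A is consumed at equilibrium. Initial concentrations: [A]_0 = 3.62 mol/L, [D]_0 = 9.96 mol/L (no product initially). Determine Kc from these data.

Let X = conversion of A.
Concentrations: [A] = 3.62 − 3.62X; [D] = 9.96 − 3.62X; [E] = 7.24X.
At X = 0.359: [A] = 2.32, [D] = 8.66, [E] = 2.6.
Kc = [E]^2 / ([A] [D]) = 0.336.

Kc = 0.336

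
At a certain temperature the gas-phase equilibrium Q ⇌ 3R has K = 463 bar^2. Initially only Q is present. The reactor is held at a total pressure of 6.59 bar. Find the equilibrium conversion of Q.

X = 0.806

Basis: 1 mol Q initially; let X = conversion of Q. Extent ξ = X.
At extent ξ: n_Q = 1 − X; n_R = 3X.
n_T = Σnᵢ = 1 + 2X.
y_i = n_i/n_T, p_i = y_i·P. K = p_R^3 / (p_Q).
Substituting and setting equal to 463 bar^2 gives a polynomial in X; the root in (0,1) is X = 0.806.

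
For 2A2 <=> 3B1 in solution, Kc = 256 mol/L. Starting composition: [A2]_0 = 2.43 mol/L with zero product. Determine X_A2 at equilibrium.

Let X = conversion of A2; extent ξ = 2.43X/2 mol/L.
Concentrations: [A2] = 2.43 − 2.43X; [B1] = 3.65X.
Kc = [B1]^3 / ([A2]^2).
Equating to 256 mol/L: the physical root is X = 0.858.

X = 0.858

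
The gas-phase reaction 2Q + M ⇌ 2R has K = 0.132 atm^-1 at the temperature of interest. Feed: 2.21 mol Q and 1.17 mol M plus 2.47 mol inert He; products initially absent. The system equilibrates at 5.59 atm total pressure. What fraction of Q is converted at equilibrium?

X = 0.255

Basis: 2.21 mol Q initially; let X = conversion of Q. Extent ξ = 1.1X.
Species balance: n_Q = 2.21 − 2.21X; n_M = 1.17 − 1.1X; n_R = 2.21X; n_I = 2.47 (inert).
Summing: n_T = 5.85 − 1.1X.
y_i = n_i/n_T, p_i = y_i·P. K = p_R^2 / (p_Q^2 p_M).
Equating to 0.132 atm^-1 and solving on 0 < X < 1: X = 0.255.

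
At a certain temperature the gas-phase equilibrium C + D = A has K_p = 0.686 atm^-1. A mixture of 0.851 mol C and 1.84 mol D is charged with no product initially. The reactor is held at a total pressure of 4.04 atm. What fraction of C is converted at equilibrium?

Basis: 0.851 mol C initially; let X = conversion of C. Extent ξ = 0.851X.
At extent ξ: n_C = 0.851 − 0.851X; n_D = 1.84 − 0.851X; n_A = 0.851X.
Summing: n_T = 2.69 − 0.851X.
Mole fractions y_i = n_i/n_T; K_p = p_A / (p_C p_D) with p_i = y_i·P.
This yields a degree-2 equation in X; solving on (0,1), X = 0.627.

X = 0.627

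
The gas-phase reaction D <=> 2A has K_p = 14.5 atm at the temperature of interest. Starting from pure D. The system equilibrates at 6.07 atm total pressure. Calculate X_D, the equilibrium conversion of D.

Let X = conversion of D (basis 1 mol D); extent of reaction ξ = X.
Species balance: n_D = 1 − X; n_A = 2X.
n_T = Σnᵢ = 1 + X.
With p_i = (n_i/n_T)P, K_p = p_A^2 / (p_D).
Substituting and setting equal to 14.5 atm gives a polynomial in X; the root in (0,1) is X = 0.611.

X = 0.611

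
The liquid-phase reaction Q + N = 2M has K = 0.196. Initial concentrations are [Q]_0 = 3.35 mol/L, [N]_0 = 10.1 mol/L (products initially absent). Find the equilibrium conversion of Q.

X = 0.304

Let X = conversion of Q; extent ξ = 3.35·X mol/L.
Concentrations: [Q] = 3.35 − 3.35X; [N] = 10.1 − 3.35X; [M] = 6.7X.
K = [M]^2 / ([Q] [N]).
Setting equal to 0.196 and solving for X on (0,1) gives X = 0.304.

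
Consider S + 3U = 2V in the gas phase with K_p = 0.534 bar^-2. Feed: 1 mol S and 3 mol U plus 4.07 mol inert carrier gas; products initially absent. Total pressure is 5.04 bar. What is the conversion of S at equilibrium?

Take 1 mol S as basis and let X be its fractional conversion, so ξ = X.
Moles: n_S = 1 − X; n_U = 3 − 3X; n_V = 2X; n_I = 4.07 (inert).
Total moles n_T = 8.07 − 2X.
y_i = n_i/n_T, p_i = y_i·P. K_p = p_V^2 / (p_S p_U^3).
Setting this equal to 0.534 bar^-2 and taking the physical root (0 < X < 1) gives X = 0.430.

X = 0.430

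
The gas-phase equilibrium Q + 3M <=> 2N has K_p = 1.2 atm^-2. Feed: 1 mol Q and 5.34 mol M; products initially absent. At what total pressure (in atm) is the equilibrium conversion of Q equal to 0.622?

P = 1.45 atm

Take 1 mol Q as basis and let X be its fractional conversion, so ξ = X.
Species balance: n_Q = 1 − X; n_M = 5.34 − 3X; n_N = 2X.
Summing: n_T = 6.34 − 2X.
K_p = p_N^2 / (p_Q p_M^3) with p_i = (n_i/n_T)·P.
At X = 0.622: the mole-fraction product g(X) = Π y_i^ν_i = 2.536. Since K_p = g(X)·P^{-2}, P = (g/K_p)^(1/2) = (2.536/1.2)^(1/2) = 1.45 atm.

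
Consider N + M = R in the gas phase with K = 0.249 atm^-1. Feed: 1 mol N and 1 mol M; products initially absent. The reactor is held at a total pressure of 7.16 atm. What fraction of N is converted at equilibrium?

Take 1 mol N as basis and let X be its fractional conversion, so ξ = X.
Moles: n_N = 1 − X; n_M = 1 − X; n_R = X.
n_T = Σnᵢ = 2 − X.
Mole fractions y_i = n_i/n_T; K = p_R / (p_N p_M) with p_i = y_i·P.
Setting this equal to 0.249 atm^-1 and taking the physical root (0 < X < 1) gives X = 0.401.

X = 0.401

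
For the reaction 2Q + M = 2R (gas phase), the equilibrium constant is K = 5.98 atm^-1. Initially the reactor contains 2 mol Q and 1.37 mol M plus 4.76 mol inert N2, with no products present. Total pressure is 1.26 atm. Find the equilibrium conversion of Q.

X = 0.483

Take 2 mol Q as basis and let X be its fractional conversion, so ξ = X.
Moles: n_Q = 2 − 2X; n_M = 1.37 − X; n_R = 2X; n_I = 4.76 (inert).
Summing: n_T = 8.13 − X.
y_i = n_i/n_T, p_i = y_i·P. K = p_R^2 / (p_Q^2 p_M).
Substituting and setting equal to 5.98 atm^-1 gives a polynomial in X; the root in (0,1) is X = 0.483.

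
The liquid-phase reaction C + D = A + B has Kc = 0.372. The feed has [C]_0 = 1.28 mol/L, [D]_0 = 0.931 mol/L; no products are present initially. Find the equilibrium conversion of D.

X = 0.441

Let X = conversion of D; extent ξ = 0.931·X mol/L.
Concentrations: [C] = 1.28 − 0.931X; [D] = 0.931 − 0.931X; [A] = 0.931X; [B] = 0.931X.
Kc = [A] [B] / ([C] [D]).
Solving Kc = 0.372 for X ∈ (0,1): X = 0.441.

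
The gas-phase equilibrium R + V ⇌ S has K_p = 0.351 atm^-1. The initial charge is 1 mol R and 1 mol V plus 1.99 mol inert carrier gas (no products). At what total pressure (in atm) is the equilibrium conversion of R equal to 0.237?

Take 1 mol R as basis and let X be its fractional conversion, so ξ = X.
Mole table: n_R = 1 − X; n_V = 1 − X; n_S = X; n_I = 1.99 (inert).
n_T = Σnᵢ = 3.99 − X.
K_p = p_S / (p_R p_V) with p_i = (n_i/n_T)·P.
At X = 0.237: the mole-fraction product g(X) = Π y_i^ν_i = 1.528. Since K_p = g(X)·P^{-1}, P = (g/K_p)^(1/1) = (1.528/0.351)^(1/1) = 4.35 atm.

P = 4.35 atm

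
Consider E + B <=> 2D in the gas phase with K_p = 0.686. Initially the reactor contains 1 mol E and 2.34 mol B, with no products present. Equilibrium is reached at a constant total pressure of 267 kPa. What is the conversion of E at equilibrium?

X = 0.431

Basis: 1 mol E initially; let X = conversion of E. Extent ξ = X.
At extent ξ: n_E = 1 − X; n_B = 2.34 − X; n_D = 2X.
Total moles n_T = 3.34 (Δν = 0, constant).
With p_i = (n_i/n_T)P, K_p = p_D^2 / (p_E p_B).
This yields a degree-2 equation in X; solving on (0,1), X = 0.431.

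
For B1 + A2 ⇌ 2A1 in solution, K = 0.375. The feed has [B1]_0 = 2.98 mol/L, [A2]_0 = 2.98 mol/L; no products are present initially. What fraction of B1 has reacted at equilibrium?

X = 0.234

Let X = conversion of B1; extent ξ = 2.98·X mol/L.
Concentrations: [B1] = 2.98 − 2.98X; [A2] = 2.98 − 2.98X; [A1] = 5.96X.
K = [A1]^2 / ([B1] [A2]).
Solving K = 0.375 for X ∈ (0,1): X = 0.234.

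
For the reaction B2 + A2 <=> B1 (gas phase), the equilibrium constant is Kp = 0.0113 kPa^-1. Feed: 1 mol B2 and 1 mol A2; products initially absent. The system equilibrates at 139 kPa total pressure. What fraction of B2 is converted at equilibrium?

Take 1 mol B2 as basis and let X be its fractional conversion, so ξ = X.
At extent ξ: n_B2 = 1 − X; n_A2 = 1 − X; n_B1 = X.
Summing: n_T = 2 − X.
y_i = n_i/n_T, p_i = y_i·P. Kp = p_B1 / (p_B2 p_A2).
Equating to 0.0113 kPa^-1 and solving on 0 < X < 1: X = 0.376.

X = 0.376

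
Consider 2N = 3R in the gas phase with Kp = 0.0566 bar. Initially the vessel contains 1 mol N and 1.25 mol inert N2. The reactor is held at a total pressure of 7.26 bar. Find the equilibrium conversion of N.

Basis: 1 mol N initially; let X = conversion of N. Extent ξ = 0.5X.
Mole table: n_N = 1 − X; n_R = 1.5X; n_I = 1.25 (inert).
Summing: n_T = 2.25 + 0.5X.
y_i = n_i/n_T, p_i = y_i·P. Kp = p_R^3 / (p_N^2).
Equating to 0.0566 bar and solving on 0 < X < 1: X = 0.156.

X = 0.156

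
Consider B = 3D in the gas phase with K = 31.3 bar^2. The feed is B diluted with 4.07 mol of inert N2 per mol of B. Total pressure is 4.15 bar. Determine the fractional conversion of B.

X = 0.819

Let X = conversion of B (basis 1 mol B); extent of reaction ξ = X.
Moles: n_B = 1 − X; n_D = 3X; n_I = 4.07 (inert).
Summing: n_T = 5.07 + 2X.
y_i = n_i/n_T, p_i = y_i·P. K = p_D^3 / (p_B).
Substituting and setting equal to 31.3 bar^2 gives a polynomial in X; the root in (0,1) is X = 0.819.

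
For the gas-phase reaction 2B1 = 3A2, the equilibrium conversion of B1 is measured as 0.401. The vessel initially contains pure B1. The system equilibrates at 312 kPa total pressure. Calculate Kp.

Basis: 1 mol B1 initially; let X = conversion of B1. Extent ξ = 0.5X.
Species balance: n_B1 = 1 − X; n_A2 = 1.5X.
Summing: n_T = 1 + 0.5X.
At X = 0.401: n_B1 = 0.599, n_A2 = 0.602, n_T = 1.2.
p_i = (n_i/n_T)·P. Kp = p_A2^3 / (p_B1^2) = 158 kPa.

Kp = 158 kPa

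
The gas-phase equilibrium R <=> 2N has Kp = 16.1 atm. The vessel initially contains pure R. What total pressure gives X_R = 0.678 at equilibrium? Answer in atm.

P = 4.73 atm

Let X = conversion of R (basis 1 mol R); extent of reaction ξ = X.
Species balance: n_R = 1 − X; n_N = 2X.
Total moles n_T = 1 + X.
Kp = p_N^2 / (p_R) with p_i = (n_i/n_T)·P.
At X = 0.678: the mole-fraction product g(X) = Π y_i^ν_i = 3.403. Since Kp = g(X)·P^{1}, P = (Kp/g)^(1/1) = (16.1/3.403)^(1/1) = 4.73 atm.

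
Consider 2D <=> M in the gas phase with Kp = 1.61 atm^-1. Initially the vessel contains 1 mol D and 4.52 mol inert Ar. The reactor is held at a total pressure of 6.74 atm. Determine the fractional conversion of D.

Take 1 mol D as basis and let X be its fractional conversion, so ξ = 0.5X.
Species balance: n_D = 1 − X; n_M = 0.5X; n_I = 4.52 (inert).
Total moles n_T = 5.52 − 0.5X.
With p_i = (n_i/n_T)P, Kp = p_M / (p_D^2).
Setting this equal to 1.61 atm^-1 and taking the physical root (0 < X < 1) gives X = 0.616.

X = 0.616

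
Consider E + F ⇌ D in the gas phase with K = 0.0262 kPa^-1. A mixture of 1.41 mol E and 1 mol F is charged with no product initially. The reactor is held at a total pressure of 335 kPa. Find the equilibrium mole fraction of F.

y_F = 0.138

Take 1 mol F as basis and let X be its fractional conversion, so ξ = X.
At extent ξ: n_E = 1.41 − X; n_F = 1 − X; n_D = X.
n_T = Σnᵢ = 2.41 − X.
Mole fractions y_i = n_i/n_T; K = p_D / (p_E p_F) with p_i = y_i·P.
Equating to 0.0262 kPa^-1 and solving on 0 < X < 1: X = 0.773.
Then n_F = 0.227, n_T = 1.64, so y_F = 0.138.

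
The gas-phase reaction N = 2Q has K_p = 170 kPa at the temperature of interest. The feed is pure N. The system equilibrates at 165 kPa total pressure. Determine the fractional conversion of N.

X = 0.453

Take 1 mol N as basis and let X be its fractional conversion, so ξ = X.
Species balance: n_N = 1 − X; n_Q = 2X.
Total moles n_T = 1 + X.
With p_i = (n_i/n_T)P, K_p = p_Q^2 / (p_N).
Substituting and setting equal to 170 kPa gives a polynomial in X; the root in (0,1) is X = 0.453.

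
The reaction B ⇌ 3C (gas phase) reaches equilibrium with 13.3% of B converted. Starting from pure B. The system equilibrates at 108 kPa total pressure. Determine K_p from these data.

K_p = 533 kPa^2

Let X = conversion of B (basis 1 mol B); extent of reaction ξ = X.
Moles: n_B = 1 − X; n_C = 3X.
n_T = Σnᵢ = 1 + 2X.
At X = 0.133: n_B = 0.867, n_C = 0.399, n_T = 1.27.
p_i = (n_i/n_T)·P. K_p = p_C^3 / (p_B) = 533 kPa^2.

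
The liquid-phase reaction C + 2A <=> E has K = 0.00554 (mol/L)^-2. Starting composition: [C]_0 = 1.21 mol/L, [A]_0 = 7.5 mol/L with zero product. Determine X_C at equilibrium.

Let X = conversion of C; extent ξ = 1.21·X mol/L.
Concentrations: [C] = 1.21 − 1.21X; [A] = 7.5 − 2.42X; [E] = 1.21X.
K = [E] / ([C] [A]^2).
This equals 0.00554 at X = 0.213 (the root in 0 < X < 1).

X = 0.213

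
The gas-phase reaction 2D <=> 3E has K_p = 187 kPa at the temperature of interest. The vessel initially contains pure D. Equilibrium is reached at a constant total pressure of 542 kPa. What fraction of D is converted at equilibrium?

Basis: 1 mol D initially; let X = conversion of D. Extent ξ = 0.5X.
Mole table: n_D = 1 − X; n_E = 1.5X.
Total moles n_T = 1 + 0.5X.
Mole fractions y_i = n_i/n_T; K_p = p_E^3 / (p_D^2) with p_i = y_i·P.
This yields a degree-3 equation in X; solving on (0,1), X = 0.365.

X = 0.365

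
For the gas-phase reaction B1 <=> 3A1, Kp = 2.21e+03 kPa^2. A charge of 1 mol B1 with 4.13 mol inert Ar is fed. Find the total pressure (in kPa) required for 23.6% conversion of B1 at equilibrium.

P = 386 kPa

Basis: 1 mol B1 initially; let X = conversion of B1. Extent ξ = X.
Mole table: n_B1 = 1 − X; n_A1 = 3X; n_I = 4.13 (inert).
n_T = Σnᵢ = 5.13 + 2X.
Kp = p_A1^3 / (p_B1) with p_i = (n_i/n_T)·P.
At X = 0.236: the mole-fraction product g(X) = Π y_i^ν_i = 0.0148. Since Kp = g(X)·P^{2}, P = (Kp/g)^(1/2) = (2.21e+03/0.0148)^(1/2) = 386 kPa.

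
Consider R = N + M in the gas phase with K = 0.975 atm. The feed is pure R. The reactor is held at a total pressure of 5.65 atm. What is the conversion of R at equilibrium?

Basis: 1 mol R initially; let X = conversion of R. Extent ξ = X.
At extent ξ: n_R = 1 − X; n_N = X; n_M = X.
Summing: n_T = 1 + X.
Mole fractions y_i = n_i/n_T; K = p_N p_M / (p_R) with p_i = y_i·P.
This yields a degree-2 equation in X; solving on (0,1), X = 0.384.

X = 0.384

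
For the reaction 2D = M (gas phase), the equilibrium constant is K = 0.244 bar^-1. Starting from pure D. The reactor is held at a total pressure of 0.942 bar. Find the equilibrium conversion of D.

Let X = conversion of D (basis 1 mol D); extent of reaction ξ = 0.5X.
Moles: n_D = 1 − X; n_M = 0.5X.
Total moles n_T = 1 − 0.5X.
Mole fractions y_i = n_i/n_T; K = p_M / (p_D^2) with p_i = y_i·P.
Setting this equal to 0.244 bar^-1 and taking the physical root (0 < X < 1) gives X = 0.278.

X = 0.278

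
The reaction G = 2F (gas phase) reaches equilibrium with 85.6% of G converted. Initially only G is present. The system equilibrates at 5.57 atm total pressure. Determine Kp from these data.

Basis: 1 mol G initially; let X = conversion of G. Extent ξ = X.
At extent ξ: n_G = 1 − X; n_F = 2X.
Total moles n_T = 1 + X.
At X = 0.856: n_G = 0.144, n_F = 1.71, n_T = 1.86.
p_i = (n_i/n_T)·P. Kp = p_F^2 / (p_G) = 61.1 atm.

Kp = 61.1 atm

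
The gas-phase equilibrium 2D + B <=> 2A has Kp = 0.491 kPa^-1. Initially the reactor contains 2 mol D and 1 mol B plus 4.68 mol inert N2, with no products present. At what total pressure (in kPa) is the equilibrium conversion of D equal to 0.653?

Basis: 2 mol D initially; let X = conversion of D. Extent ξ = X.
Moles: n_D = 2 − 2X; n_B = 1 − X; n_A = 2X; n_I = 4.68 (inert).
Summing: n_T = 7.68 − X.
Kp = p_A^2 / (p_D^2 p_B) with p_i = (n_i/n_T)·P.
At X = 0.653: the mole-fraction product g(X) = Π y_i^ν_i = 71.71. Since Kp = g(X)·P^{-1}, P = (g/Kp)^(1/1) = (71.71/0.491)^(1/1) = 146 kPa.

P = 146 kPa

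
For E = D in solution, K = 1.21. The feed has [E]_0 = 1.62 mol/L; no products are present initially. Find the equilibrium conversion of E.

X = 0.548

Let X = conversion of E; extent ξ = 1.62·X mol/L.
Concentrations: [E] = 1.62 − 1.62X; [D] = 1.62X.
K = [D] / ([E]).
Setting equal to 1.21 and solving for X on (0,1) gives X = 0.548.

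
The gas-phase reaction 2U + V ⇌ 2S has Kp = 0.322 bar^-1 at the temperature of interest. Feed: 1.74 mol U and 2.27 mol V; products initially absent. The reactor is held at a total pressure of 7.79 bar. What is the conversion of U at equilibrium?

X = 0.531

Basis: 1.74 mol U initially; let X = conversion of U. Extent ξ = 0.87X.
Species balance: n_U = 1.74 − 1.74X; n_V = 2.27 − 0.87X; n_S = 1.74X.
n_T = Σnᵢ = 4.01 − 0.87X.
With p_i = (n_i/n_T)P, Kp = p_S^2 / (p_U^2 p_V).
Setting this equal to 0.322 bar^-1 and taking the physical root (0 < X < 1) gives X = 0.531.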